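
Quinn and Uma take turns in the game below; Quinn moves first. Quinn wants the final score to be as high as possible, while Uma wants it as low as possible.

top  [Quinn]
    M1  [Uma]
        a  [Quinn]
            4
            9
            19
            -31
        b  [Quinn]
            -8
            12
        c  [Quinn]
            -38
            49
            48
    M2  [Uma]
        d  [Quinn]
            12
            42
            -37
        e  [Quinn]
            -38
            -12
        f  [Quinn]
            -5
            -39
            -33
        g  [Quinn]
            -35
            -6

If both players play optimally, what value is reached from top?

a (Quinn): max(4, 9, 19, -31) = 19
b (Quinn): max(-8, 12) = 12
c (Quinn): max(-38, 49, 48) = 49
M1 (Uma): min(19, 12, 49) = 12
d (Quinn): max(12, 42, -37) = 42
e (Quinn): max(-38, -12) = -12
f (Quinn): max(-5, -39, -33) = -5
g (Quinn): max(-35, -6) = -6
M2 (Uma): min(42, -12, -5, -6) = -12
top (Quinn): max(12, -12) = 12

12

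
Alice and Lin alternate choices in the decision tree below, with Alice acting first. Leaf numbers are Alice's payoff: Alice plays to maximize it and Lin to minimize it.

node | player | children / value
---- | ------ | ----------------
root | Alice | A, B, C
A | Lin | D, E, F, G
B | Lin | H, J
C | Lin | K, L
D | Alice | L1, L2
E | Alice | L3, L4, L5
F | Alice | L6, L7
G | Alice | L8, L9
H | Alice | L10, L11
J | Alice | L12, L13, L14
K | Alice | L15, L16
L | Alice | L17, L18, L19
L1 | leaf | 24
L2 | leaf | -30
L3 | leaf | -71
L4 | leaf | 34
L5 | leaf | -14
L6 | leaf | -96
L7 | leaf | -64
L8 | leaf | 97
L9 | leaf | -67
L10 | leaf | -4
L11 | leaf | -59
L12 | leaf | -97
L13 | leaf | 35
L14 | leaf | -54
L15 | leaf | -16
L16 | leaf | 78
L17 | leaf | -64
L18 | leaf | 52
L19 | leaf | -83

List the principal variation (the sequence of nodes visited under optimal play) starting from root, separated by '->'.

D (Alice): max(24, -30) = 24
E (Alice): max(-71, 34, -14) = 34
F (Alice): max(-96, -64) = -64
G (Alice): max(97, -67) = 97
A (Lin): min(24, 34, -64, 97) = -64
H (Alice): max(-4, -59) = -4
J (Alice): max(-97, 35, -54) = 35
B (Lin): min(-4, 35) = -4
K (Alice): max(-16, 78) = 78
L (Alice): max(-64, 52, -83) = 52
C (Lin): min(78, 52) = 52
root (Alice): max(-64, -4, 52) = 52
At root, Alice picks C (highest: 52).
At C, Lin picks L (lowest: 52).
At L, Alice picks L18 (highest: 52).
Terminal value 52.

root -> C -> L -> L18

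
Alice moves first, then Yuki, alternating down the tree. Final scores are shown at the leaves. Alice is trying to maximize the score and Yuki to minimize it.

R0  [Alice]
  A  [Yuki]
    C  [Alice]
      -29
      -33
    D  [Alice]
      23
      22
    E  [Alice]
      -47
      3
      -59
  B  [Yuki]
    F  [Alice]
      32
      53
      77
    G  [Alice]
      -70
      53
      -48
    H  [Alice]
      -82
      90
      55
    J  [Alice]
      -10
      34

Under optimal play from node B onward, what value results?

F (Alice): max(32, 53, 77) = 77
G (Alice): max(-70, 53, -48) = 53
H (Alice): max(-82, 90, 55) = 90
J (Alice): max(-10, 34) = 34
B (Yuki): min(77, 53, 90, 34) = 34

34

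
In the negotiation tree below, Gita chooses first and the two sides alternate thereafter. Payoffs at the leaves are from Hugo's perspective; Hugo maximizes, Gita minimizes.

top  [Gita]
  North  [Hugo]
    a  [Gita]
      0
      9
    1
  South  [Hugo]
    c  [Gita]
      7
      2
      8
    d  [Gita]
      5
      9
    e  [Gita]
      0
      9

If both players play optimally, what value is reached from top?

1

a (Gita): min(0, 9) = 0
North (Hugo): max(0, 1) = 1
c (Gita): min(7, 2, 8) = 2
d (Gita): min(5, 9) = 5
e (Gita): min(0, 9) = 0
South (Hugo): max(2, 5, 0) = 5
top (Gita): min(1, 5) = 1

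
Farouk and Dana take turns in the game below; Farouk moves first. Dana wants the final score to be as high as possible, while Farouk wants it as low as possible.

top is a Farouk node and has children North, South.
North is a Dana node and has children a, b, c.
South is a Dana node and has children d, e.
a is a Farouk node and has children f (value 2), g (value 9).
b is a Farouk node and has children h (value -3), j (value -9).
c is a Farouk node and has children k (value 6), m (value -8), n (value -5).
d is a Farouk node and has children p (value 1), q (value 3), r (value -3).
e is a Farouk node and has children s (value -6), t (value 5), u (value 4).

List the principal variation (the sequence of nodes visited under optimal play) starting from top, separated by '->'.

a (Farouk): min(2, 9) = 2
b (Farouk): min(-3, -9) = -9
c (Farouk): min(6, -8, -5) = -8
North (Dana): max(2, -9, -8) = 2
d (Farouk): min(1, 3, -3) = -3
e (Farouk): min(-6, 5, 4) = -6
South (Dana): max(-3, -6) = -3
top (Farouk): min(2, -3) = -3
At top, Farouk picks South (lowest: -3).
At South, Dana picks d (highest: -3).
At d, Farouk picks r (lowest: -3).
Terminal value -3.

top -> South -> d -> r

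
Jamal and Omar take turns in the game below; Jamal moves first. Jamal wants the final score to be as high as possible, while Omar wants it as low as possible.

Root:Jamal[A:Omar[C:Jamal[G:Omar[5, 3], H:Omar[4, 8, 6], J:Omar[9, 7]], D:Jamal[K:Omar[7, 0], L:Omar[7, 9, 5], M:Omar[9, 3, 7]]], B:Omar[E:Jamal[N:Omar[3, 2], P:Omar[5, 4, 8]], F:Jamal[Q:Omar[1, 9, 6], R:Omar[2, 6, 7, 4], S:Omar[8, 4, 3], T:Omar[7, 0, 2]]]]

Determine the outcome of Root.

G (Omar): min(5, 3) = 3
H (Omar): min(4, 8, 6) = 4
J (Omar): min(9, 7) = 7
C (Jamal): max(3, 4, 7) = 7
K (Omar): min(7, 0) = 0
L (Omar): min(7, 9, 5) = 5
M (Omar): min(9, 3, 7) = 3
D (Jamal): max(0, 5, 3) = 5
A (Omar): min(7, 5) = 5
N (Omar): min(3, 2) = 2
P (Omar): min(5, 4, 8) = 4
E (Jamal): max(2, 4) = 4
Q (Omar): min(1, 9, 6) = 1
R (Omar): min(2, 6, 7, 4) = 2
S (Omar): min(8, 4, 3) = 3
T (Omar): min(7, 0, 2) = 0
F (Jamal): max(1, 2, 3, 0) = 3
B (Omar): min(4, 3) = 3
Root (Jamal): max(5, 3) = 5

5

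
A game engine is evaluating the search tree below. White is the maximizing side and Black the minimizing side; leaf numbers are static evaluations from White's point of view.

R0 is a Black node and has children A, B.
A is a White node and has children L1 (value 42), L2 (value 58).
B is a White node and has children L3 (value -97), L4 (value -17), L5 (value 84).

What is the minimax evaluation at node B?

84

B (White): max(-97, -17, 84) = 84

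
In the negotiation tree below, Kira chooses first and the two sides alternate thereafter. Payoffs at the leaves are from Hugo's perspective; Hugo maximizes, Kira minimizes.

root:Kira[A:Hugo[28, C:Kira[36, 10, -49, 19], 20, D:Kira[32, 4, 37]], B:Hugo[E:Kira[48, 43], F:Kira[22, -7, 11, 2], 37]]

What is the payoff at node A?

C (Kira): min(36, 10, -49, 19) = -49
D (Kira): min(32, 4, 37) = 4
A (Hugo): max(28, -49, 20, 4) = 28

28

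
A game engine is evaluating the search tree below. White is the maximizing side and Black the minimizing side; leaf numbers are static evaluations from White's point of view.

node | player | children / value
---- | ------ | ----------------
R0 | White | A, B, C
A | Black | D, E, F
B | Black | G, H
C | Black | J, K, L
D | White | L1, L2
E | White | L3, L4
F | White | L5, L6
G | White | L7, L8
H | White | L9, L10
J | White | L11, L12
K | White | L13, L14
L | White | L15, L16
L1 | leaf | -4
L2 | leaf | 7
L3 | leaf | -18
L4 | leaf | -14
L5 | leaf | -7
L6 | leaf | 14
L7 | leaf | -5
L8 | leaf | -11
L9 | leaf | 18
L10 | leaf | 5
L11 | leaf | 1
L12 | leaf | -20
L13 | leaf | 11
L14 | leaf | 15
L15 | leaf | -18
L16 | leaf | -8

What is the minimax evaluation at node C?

-8

J (White): max(1, -20) = 1
K (White): max(11, 15) = 15
L (White): max(-18, -8) = -8
C (Black): min(1, 15, -8) = -8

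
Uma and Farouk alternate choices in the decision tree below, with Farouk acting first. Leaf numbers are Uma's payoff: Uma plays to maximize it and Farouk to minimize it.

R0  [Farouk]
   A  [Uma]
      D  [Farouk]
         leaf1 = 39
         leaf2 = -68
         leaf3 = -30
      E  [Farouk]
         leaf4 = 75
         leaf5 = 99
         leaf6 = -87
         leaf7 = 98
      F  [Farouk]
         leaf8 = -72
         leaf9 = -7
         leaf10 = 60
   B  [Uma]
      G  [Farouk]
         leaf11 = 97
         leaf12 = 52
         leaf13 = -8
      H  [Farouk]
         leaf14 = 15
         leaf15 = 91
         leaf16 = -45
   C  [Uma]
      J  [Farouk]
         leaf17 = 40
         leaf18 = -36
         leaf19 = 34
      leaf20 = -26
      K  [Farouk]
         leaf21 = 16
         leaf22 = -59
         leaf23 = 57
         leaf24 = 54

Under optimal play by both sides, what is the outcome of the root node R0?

-68

D (Farouk): min(39, -68, -30) = -68
E (Farouk): min(75, 99, -87, 98) = -87
F (Farouk): min(-72, -7, 60) = -72
A (Uma): max(-68, -87, -72) = -68
G (Farouk): min(97, 52, -8) = -8
H (Farouk): min(15, 91, -45) = -45
B (Uma): max(-8, -45) = -8
J (Farouk): min(40, -36, 34) = -36
K (Farouk): min(16, -59, 57, 54) = -59
C (Uma): max(-36, -26, -59) = -26
R0 (Farouk): min(-68, -8, -26) = -68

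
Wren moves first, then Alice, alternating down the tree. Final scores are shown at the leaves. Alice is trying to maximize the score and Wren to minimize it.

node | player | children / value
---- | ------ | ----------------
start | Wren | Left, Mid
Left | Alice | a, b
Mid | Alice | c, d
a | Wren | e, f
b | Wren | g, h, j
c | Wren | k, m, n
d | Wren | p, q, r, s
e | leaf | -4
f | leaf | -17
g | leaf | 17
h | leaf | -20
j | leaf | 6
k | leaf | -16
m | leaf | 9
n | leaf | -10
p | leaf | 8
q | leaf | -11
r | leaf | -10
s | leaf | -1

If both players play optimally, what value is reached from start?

a (Wren): min(-4, -17) = -17
b (Wren): min(17, -20, 6) = -20
Left (Alice): max(-17, -20) = -17
c (Wren): min(-16, 9, -10) = -16
d (Wren): min(8, -11, -10, -1) = -11
Mid (Alice): max(-16, -11) = -11
start (Wren): min(-17, -11) = -17

-17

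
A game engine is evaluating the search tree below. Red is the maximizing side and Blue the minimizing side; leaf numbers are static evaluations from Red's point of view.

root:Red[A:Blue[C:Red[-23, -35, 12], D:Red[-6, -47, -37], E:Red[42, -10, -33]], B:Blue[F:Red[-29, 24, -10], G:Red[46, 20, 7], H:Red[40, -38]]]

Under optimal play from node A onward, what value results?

C (Red): max(-23, -35, 12) = 12
D (Red): max(-6, -47, -37) = -6
E (Red): max(42, -10, -33) = 42
A (Blue): min(12, -6, 42) = -6

-6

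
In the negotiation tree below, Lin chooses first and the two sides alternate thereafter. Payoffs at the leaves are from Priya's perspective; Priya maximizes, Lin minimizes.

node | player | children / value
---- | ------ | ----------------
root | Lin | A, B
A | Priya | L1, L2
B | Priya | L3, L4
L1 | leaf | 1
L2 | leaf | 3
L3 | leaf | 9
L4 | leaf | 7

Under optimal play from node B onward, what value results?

B (Priya): max(9, 7) = 9

9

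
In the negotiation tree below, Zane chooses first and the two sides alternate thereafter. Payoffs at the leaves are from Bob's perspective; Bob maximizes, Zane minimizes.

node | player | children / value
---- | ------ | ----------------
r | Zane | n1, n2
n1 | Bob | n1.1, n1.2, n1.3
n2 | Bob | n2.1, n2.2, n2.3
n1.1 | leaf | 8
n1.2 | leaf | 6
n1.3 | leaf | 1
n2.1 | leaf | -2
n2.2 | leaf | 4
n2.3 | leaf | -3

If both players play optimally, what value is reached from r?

n1 (Bob): max(8, 6, 1) = 8
n2 (Bob): max(-2, 4, -3) = 4
r (Zane): min(8, 4) = 4

4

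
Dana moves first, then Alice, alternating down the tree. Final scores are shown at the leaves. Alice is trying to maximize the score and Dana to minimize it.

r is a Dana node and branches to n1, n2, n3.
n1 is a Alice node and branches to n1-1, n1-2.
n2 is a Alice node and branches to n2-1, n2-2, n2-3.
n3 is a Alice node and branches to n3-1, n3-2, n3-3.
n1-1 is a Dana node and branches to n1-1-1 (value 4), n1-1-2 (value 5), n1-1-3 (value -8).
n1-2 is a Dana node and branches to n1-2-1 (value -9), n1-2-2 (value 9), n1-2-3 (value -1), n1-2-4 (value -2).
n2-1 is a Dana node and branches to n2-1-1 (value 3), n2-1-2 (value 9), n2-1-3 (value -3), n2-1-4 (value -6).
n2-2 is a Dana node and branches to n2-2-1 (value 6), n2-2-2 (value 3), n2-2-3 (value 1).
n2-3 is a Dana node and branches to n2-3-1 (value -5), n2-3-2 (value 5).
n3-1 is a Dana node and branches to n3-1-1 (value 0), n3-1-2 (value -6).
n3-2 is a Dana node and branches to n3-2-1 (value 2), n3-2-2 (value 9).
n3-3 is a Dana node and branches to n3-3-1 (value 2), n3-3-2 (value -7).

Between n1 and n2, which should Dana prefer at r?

n1-1 (Dana): min(4, 5, -8) = -8
n1-2 (Dana): min(-9, 9, -1, -2) = -9
n1 (Alice): max(-8, -9) = -8
n2-1 (Dana): min(3, 9, -3, -6) = -6
n2-2 (Dana): min(6, 3, 1) = 1
n2-3 (Dana): min(-5, 5) = -5
n2 (Alice): max(-6, 1, -5) = 1
Dana prefers the lower value; n1=-8, n2=1. n1 is better since -8 < 1.

n1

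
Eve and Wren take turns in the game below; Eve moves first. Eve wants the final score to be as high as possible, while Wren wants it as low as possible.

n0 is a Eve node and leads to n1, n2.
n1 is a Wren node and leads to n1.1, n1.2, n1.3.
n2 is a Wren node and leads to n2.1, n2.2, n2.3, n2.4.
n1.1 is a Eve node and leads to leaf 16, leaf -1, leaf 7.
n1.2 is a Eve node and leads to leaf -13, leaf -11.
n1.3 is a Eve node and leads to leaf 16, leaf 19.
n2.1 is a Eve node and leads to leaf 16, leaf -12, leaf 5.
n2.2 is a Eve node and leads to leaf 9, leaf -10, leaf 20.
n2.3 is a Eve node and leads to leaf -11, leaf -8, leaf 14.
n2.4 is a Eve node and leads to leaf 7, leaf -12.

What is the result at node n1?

-11

n1.1 (Eve): max(16, -1, 7) = 16
n1.2 (Eve): max(-13, -11) = -11
n1.3 (Eve): max(16, 19) = 19
n1 (Wren): min(16, -11, 19) = -11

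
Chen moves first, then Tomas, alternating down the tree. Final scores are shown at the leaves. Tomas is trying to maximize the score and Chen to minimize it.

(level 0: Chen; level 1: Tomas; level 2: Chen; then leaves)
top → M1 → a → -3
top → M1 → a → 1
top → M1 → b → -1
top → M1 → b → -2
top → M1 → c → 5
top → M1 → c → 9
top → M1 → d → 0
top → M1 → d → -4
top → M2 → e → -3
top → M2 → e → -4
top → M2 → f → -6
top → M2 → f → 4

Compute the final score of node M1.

5

a (Chen): min(-3, 1) = -3
b (Chen): min(-1, -2) = -2
c (Chen): min(5, 9) = 5
d (Chen): min(0, -4) = -4
M1 (Tomas): max(-3, -2, 5, -4) = 5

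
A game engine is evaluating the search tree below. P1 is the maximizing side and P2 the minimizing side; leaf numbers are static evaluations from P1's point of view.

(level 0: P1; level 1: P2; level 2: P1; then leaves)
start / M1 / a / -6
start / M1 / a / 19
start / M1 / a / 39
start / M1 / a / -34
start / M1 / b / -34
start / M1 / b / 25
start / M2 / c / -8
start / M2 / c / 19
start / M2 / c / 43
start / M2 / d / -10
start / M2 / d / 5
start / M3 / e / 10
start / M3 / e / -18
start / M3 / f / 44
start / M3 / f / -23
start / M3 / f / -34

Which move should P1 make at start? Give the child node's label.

a (P1): max(-6, 19, 39, -34) = 39
b (P1): max(-34, 25) = 25
M1 (P2): min(39, 25) = 25
c (P1): max(-8, 19, 43) = 43
d (P1): max(-10, 5) = 5
M2 (P2): min(43, 5) = 5
e (P1): max(10, -18) = 10
f (P1): max(44, -23, -34) = 44
M3 (P2): min(10, 44) = 10
start (P1): max(25, 5, 10) = 25
P1 at start wants the highest of {M1=25, M2=5, M3=10}, so chooses M1.

M1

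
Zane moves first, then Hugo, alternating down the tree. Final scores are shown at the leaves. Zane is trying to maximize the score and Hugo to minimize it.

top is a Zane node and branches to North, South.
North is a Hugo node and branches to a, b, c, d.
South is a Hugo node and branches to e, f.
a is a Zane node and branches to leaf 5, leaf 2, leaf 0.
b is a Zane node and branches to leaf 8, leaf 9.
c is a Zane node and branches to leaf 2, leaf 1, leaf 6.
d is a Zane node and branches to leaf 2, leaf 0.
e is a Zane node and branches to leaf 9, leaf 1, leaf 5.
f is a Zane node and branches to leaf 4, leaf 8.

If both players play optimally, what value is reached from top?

8

a (Zane): max(5, 2, 0) = 5
b (Zane): max(8, 9) = 9
c (Zane): max(2, 1, 6) = 6
d (Zane): max(2, 0) = 2
North (Hugo): min(5, 9, 6, 2) = 2
e (Zane): max(9, 1, 5) = 9
f (Zane): max(4, 8) = 8
South (Hugo): min(9, 8) = 8
top (Zane): max(2, 8) = 8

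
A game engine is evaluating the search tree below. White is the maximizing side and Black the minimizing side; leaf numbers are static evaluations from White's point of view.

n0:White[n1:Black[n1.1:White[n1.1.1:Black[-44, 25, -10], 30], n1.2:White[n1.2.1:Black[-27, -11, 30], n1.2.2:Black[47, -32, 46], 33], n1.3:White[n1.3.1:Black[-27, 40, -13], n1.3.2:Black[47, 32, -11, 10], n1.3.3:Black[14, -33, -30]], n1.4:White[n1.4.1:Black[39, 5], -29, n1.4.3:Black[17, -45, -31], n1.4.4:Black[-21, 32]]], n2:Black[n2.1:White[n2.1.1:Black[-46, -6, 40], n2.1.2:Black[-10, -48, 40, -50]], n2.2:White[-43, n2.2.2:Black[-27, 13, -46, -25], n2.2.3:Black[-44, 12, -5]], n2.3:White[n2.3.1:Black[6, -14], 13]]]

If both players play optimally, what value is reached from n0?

-11

n1.1.1 (Black): min(-44, 25, -10) = -44
n1.1 (White): max(-44, 30) = 30
n1.2.1 (Black): min(-27, -11, 30) = -27
n1.2.2 (Black): min(47, -32, 46) = -32
n1.2 (White): max(-27, -32, 33) = 33
n1.3.1 (Black): min(-27, 40, -13) = -27
n1.3.2 (Black): min(47, 32, -11, 10) = -11
n1.3.3 (Black): min(14, -33, -30) = -33
n1.3 (White): max(-27, -11, -33) = -11
n1.4.1 (Black): min(39, 5) = 5
n1.4.3 (Black): min(17, -45, -31) = -45
n1.4.4 (Black): min(-21, 32) = -21
n1.4 (White): max(5, -29, -45, -21) = 5
n1 (Black): min(30, 33, -11, 5) = -11
n2.1.1 (Black): min(-46, -6, 40) = -46
n2.1.2 (Black): min(-10, -48, 40, -50) = -50
n2.1 (White): max(-46, -50) = -46
n2.2.2 (Black): min(-27, 13, -46, -25) = -46
n2.2.3 (Black): min(-44, 12, -5) = -44
n2.2 (White): max(-43, -46, -44) = -43
n2.3.1 (Black): min(6, -14) = -14
n2.3 (White): max(-14, 13) = 13
n2 (Black): min(-46, -43, 13) = -46
n0 (White): max(-11, -46) = -11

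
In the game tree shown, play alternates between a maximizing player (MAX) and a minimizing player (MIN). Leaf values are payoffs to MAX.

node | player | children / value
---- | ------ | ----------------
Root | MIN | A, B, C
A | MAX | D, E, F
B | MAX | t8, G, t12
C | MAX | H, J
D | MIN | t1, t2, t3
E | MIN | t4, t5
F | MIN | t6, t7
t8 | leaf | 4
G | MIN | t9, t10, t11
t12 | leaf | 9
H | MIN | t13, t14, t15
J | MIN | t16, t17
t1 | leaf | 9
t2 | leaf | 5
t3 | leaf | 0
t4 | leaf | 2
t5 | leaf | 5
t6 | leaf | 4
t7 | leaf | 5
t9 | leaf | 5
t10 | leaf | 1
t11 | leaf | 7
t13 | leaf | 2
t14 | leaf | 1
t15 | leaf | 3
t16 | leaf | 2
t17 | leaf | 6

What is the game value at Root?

D (MIN): min(9, 5, 0) = 0
E (MIN): min(2, 5) = 2
F (MIN): min(4, 5) = 4
A (MAX): max(0, 2, 4) = 4
G (MIN): min(5, 1, 7) = 1
B (MAX): max(4, 1, 9) = 9
H (MIN): min(2, 1, 3) = 1
J (MIN): min(2, 6) = 2
C (MAX): max(1, 2) = 2
Root (MIN): min(4, 9, 2) = 2

2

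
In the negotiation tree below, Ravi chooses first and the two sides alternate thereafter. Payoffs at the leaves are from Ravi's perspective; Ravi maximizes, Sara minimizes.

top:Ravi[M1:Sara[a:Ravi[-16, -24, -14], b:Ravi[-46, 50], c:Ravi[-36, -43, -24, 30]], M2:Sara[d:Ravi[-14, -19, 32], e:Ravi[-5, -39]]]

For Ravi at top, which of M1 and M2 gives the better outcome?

M2

a (Ravi): max(-16, -24, -14) = -14
b (Ravi): max(-46, 50) = 50
c (Ravi): max(-36, -43, -24, 30) = 30
M1 (Sara): min(-14, 50, 30) = -14
d (Ravi): max(-14, -19, 32) = 32
e (Ravi): max(-5, -39) = -5
M2 (Sara): min(32, -5) = -5
Ravi prefers the higher value; M1=-14, M2=-5. M2 is better since -5 > -14.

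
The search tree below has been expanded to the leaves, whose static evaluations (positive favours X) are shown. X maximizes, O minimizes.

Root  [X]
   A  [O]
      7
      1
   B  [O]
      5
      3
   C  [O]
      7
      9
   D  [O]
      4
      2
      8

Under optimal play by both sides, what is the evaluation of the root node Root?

7

A (O): min(7, 1) = 1
B (O): min(5, 3) = 3
C (O): min(7, 9) = 7
D (O): min(4, 2, 8) = 2
Root (X): max(1, 3, 7, 2) = 7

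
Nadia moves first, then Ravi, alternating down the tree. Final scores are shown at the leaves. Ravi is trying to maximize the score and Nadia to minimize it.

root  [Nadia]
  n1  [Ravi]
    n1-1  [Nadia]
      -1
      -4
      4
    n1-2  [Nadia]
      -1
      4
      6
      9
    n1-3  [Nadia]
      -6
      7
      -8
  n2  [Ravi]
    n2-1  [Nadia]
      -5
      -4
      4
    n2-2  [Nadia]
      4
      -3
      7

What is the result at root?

n1-1 (Nadia): min(-1, -4, 4) = -4
n1-2 (Nadia): min(-1, 4, 6, 9) = -1
n1-3 (Nadia): min(-6, 7, -8) = -8
n1 (Ravi): max(-4, -1, -8) = -1
n2-1 (Nadia): min(-5, -4, 4) = -5
n2-2 (Nadia): min(4, -3, 7) = -3
n2 (Ravi): max(-5, -3) = -3
root (Nadia): min(-1, -3) = -3

-3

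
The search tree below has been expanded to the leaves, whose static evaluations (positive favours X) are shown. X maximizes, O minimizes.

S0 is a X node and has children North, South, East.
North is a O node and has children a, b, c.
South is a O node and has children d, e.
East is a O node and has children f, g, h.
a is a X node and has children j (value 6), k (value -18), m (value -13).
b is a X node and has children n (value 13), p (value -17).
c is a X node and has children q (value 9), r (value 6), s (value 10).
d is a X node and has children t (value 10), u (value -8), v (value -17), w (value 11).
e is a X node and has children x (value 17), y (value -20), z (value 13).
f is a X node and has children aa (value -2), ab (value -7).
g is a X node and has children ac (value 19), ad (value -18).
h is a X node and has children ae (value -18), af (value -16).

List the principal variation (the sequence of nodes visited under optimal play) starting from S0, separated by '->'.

S0 -> South -> d -> w

a (X): max(6, -18, -13) = 6
b (X): max(13, -17) = 13
c (X): max(9, 6, 10) = 10
North (O): min(6, 13, 10) = 6
d (X): max(10, -8, -17, 11) = 11
e (X): max(17, -20, 13) = 17
South (O): min(11, 17) = 11
f (X): max(-2, -7) = -2
g (X): max(19, -18) = 19
h (X): max(-18, -16) = -16
East (O): min(-2, 19, -16) = -16
S0 (X): max(6, 11, -16) = 11
At S0, X picks South (highest: 11).
At South, O picks d (lowest: 11).
At d, X picks w (highest: 11).
Terminal value 11.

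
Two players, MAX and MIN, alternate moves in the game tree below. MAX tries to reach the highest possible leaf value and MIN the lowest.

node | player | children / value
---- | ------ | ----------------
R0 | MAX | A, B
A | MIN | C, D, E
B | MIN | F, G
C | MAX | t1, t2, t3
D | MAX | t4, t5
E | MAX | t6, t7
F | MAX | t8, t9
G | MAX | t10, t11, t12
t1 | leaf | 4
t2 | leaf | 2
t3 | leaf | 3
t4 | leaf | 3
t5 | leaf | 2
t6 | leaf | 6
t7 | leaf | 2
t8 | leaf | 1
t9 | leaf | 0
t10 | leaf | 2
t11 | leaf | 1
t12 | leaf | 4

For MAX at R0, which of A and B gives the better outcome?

C (MAX): max(4, 2, 3) = 4
D (MAX): max(3, 2) = 3
E (MAX): max(6, 2) = 6
A (MIN): min(4, 3, 6) = 3
F (MAX): max(1, 0) = 1
G (MAX): max(2, 1, 4) = 4
B (MIN): min(1, 4) = 1
MAX prefers the higher value; A=3, B=1. A is better since 3 > 1.

A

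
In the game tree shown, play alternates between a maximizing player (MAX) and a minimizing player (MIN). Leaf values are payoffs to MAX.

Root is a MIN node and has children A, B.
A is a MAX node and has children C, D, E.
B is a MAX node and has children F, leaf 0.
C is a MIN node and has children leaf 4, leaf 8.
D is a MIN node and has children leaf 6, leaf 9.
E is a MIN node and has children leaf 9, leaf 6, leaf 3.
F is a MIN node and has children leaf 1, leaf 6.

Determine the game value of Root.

1

C (MIN): min(4, 8) = 4
D (MIN): min(6, 9) = 6
E (MIN): min(9, 6, 3) = 3
A (MAX): max(4, 6, 3) = 6
F (MIN): min(1, 6) = 1
B (MAX): max(1, 0) = 1
Root (MIN): min(6, 1) = 1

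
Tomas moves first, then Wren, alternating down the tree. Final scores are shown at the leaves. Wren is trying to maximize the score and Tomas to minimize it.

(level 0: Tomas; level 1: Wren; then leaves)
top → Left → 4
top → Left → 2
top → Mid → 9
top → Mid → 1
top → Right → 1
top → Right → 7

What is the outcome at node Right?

Right (Wren): max(1, 7) = 7

7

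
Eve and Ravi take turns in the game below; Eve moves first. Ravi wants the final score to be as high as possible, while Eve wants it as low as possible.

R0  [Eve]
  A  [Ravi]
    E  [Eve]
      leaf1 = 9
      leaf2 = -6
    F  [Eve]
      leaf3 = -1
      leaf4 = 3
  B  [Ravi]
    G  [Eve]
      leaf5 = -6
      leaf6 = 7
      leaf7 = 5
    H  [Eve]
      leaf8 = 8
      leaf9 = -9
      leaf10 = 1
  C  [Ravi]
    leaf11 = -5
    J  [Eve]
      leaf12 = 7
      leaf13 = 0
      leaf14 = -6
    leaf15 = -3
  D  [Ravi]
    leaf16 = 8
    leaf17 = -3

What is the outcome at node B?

-6

G (Eve): min(-6, 7, 5) = -6
H (Eve): min(8, -9, 1) = -9
B (Ravi): max(-6, -9) = -6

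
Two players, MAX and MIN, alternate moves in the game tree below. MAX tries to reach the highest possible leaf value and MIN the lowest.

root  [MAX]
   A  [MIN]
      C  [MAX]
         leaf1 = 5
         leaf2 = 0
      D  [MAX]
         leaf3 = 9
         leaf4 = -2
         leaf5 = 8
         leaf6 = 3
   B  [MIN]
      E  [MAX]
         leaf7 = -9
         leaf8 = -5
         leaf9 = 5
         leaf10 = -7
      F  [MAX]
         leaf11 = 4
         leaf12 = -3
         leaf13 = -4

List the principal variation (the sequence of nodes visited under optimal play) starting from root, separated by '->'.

root -> A -> C -> leaf1

C (MAX): max(5, 0) = 5
D (MAX): max(9, -2, 8, 3) = 9
A (MIN): min(5, 9) = 5
E (MAX): max(-9, -5, 5, -7) = 5
F (MAX): max(4, -3, -4) = 4
B (MIN): min(5, 4) = 4
root (MAX): max(5, 4) = 5
At root, MAX picks A (highest: 5).
At A, MIN picks C (lowest: 5).
At C, MAX picks leaf1 (highest: 5).
Terminal value 5.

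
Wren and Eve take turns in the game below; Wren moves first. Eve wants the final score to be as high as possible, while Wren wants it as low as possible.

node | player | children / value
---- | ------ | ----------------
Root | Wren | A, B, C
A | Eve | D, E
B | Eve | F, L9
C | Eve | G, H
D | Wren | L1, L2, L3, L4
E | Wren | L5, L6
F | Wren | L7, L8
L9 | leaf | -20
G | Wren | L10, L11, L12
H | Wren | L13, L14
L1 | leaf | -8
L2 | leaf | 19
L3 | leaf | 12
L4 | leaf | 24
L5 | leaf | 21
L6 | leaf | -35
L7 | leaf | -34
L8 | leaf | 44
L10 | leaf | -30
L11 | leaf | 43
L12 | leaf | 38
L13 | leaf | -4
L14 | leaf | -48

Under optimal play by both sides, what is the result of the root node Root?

D (Wren): min(-8, 19, 12, 24) = -8
E (Wren): min(21, -35) = -35
A (Eve): max(-8, -35) = -8
F (Wren): min(-34, 44) = -34
B (Eve): max(-34, -20) = -20
G (Wren): min(-30, 43, 38) = -30
H (Wren): min(-4, -48) = -48
C (Eve): max(-30, -48) = -30
Root (Wren): min(-8, -20, -30) = -30

-30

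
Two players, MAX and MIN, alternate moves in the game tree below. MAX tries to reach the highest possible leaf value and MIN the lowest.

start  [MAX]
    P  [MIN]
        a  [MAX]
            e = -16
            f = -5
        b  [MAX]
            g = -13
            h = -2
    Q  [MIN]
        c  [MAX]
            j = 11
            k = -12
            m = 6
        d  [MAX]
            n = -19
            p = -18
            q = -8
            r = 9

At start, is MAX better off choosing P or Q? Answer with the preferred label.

a (MAX): max(-16, -5) = -5
b (MAX): max(-13, -2) = -2
P (MIN): min(-5, -2) = -5
c (MAX): max(11, -12, 6) = 11
d (MAX): max(-19, -18, -8, 9) = 9
Q (MIN): min(11, 9) = 9
MAX prefers the higher value; P=-5, Q=9. Q is better since 9 > -5.

Q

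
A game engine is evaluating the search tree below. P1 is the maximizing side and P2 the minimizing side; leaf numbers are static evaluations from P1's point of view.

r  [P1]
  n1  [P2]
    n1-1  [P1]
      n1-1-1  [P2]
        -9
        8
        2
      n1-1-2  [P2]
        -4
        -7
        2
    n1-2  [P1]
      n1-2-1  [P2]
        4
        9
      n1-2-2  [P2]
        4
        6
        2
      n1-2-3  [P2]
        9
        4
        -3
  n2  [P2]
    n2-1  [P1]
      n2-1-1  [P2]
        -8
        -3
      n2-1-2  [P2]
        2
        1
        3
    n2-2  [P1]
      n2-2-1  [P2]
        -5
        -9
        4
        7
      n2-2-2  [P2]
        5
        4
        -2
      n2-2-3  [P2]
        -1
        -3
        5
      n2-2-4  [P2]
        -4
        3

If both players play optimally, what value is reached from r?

-2

n1-1-1 (P2): min(-9, 8, 2) = -9
n1-1-2 (P2): min(-4, -7, 2) = -7
n1-1 (P1): max(-9, -7) = -7
n1-2-1 (P2): min(4, 9) = 4
n1-2-2 (P2): min(4, 6, 2) = 2
n1-2-3 (P2): min(9, 4, -3) = -3
n1-2 (P1): max(4, 2, -3) = 4
n1 (P2): min(-7, 4) = -7
n2-1-1 (P2): min(-8, -3) = -8
n2-1-2 (P2): min(2, 1, 3) = 1
n2-1 (P1): max(-8, 1) = 1
n2-2-1 (P2): min(-5, -9, 4, 7) = -9
n2-2-2 (P2): min(5, 4, -2) = -2
n2-2-3 (P2): min(-1, -3, 5) = -3
n2-2-4 (P2): min(-4, 3) = -4
n2-2 (P1): max(-9, -2, -3, -4) = -2
n2 (P2): min(1, -2) = -2
r (P1): max(-7, -2) = -2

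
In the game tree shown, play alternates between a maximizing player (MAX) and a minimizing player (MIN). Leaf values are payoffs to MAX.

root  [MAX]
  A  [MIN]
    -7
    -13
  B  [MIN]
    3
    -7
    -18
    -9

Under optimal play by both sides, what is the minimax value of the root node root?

A (MIN): min(-7, -13) = -13
B (MIN): min(3, -7, -18, -9) = -18
root (MAX): max(-13, -18) = -13

-13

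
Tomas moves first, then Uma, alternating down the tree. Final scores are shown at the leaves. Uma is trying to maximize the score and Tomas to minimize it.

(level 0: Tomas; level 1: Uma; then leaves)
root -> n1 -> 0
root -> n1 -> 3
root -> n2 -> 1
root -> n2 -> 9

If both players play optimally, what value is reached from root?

n1 (Uma): max(0, 3) = 3
n2 (Uma): max(1, 9) = 9
root (Tomas): min(3, 9) = 3

3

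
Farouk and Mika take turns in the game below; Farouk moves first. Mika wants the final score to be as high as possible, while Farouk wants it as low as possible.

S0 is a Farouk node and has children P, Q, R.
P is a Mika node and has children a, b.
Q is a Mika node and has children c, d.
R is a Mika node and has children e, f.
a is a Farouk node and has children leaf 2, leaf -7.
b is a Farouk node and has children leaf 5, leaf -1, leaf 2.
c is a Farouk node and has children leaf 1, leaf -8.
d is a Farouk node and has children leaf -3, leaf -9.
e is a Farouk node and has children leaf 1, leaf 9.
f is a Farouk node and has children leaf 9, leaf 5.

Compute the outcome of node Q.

c (Farouk): min(1, -8) = -8
d (Farouk): min(-3, -9) = -9
Q (Mika): max(-8, -9) = -8

-8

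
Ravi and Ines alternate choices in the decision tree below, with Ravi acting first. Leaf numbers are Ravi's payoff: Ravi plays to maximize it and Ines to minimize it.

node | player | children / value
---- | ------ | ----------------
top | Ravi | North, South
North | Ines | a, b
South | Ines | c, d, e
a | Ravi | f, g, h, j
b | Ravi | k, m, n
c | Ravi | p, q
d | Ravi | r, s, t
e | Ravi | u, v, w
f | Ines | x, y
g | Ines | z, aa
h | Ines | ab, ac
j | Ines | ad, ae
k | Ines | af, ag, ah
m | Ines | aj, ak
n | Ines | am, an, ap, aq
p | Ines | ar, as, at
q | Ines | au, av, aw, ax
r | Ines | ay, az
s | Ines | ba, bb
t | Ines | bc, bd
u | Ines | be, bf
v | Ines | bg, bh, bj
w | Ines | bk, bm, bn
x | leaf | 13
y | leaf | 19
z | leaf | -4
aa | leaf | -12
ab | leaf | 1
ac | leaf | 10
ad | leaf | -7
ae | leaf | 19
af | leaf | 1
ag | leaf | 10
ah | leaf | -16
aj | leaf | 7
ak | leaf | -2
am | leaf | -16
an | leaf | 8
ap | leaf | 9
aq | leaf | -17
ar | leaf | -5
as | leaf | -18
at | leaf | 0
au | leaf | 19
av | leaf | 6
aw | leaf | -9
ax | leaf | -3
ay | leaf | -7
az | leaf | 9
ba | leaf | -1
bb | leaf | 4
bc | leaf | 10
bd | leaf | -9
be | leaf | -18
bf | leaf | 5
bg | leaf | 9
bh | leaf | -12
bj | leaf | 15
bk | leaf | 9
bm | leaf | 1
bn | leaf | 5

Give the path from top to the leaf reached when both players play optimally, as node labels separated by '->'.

top -> North -> b -> m -> ak

f (Ines): min(13, 19) = 13
g (Ines): min(-4, -12) = -12
h (Ines): min(1, 10) = 1
j (Ines): min(-7, 19) = -7
a (Ravi): max(13, -12, 1, -7) = 13
k (Ines): min(1, 10, -16) = -16
m (Ines): min(7, -2) = -2
n (Ines): min(-16, 8, 9, -17) = -17
b (Ravi): max(-16, -2, -17) = -2
North (Ines): min(13, -2) = -2
p (Ines): min(-5, -18, 0) = -18
q (Ines): min(19, 6, -9, -3) = -9
c (Ravi): max(-18, -9) = -9
r (Ines): min(-7, 9) = -7
s (Ines): min(-1, 4) = -1
t (Ines): min(10, -9) = -9
d (Ravi): max(-7, -1, -9) = -1
u (Ines): min(-18, 5) = -18
v (Ines): min(9, -12, 15) = -12
w (Ines): min(9, 1, 5) = 1
e (Ravi): max(-18, -12, 1) = 1
South (Ines): min(-9, -1, 1) = -9
top (Ravi): max(-2, -9) = -2
At top, Ravi picks North (highest: -2).
At North, Ines picks b (lowest: -2).
At b, Ravi picks m (highest: -2).
At m, Ines picks ak (lowest: -2).
Terminal value -2.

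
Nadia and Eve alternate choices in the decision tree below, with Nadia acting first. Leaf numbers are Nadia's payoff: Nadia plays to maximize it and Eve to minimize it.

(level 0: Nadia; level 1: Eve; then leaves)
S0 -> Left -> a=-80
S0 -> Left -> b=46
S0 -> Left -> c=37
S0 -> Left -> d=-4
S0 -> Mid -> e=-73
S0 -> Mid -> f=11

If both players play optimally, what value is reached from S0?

Left (Eve): min(-80, 46, 37, -4) = -80
Mid (Eve): min(-73, 11) = -73
S0 (Nadia): max(-80, -73) = -73

-73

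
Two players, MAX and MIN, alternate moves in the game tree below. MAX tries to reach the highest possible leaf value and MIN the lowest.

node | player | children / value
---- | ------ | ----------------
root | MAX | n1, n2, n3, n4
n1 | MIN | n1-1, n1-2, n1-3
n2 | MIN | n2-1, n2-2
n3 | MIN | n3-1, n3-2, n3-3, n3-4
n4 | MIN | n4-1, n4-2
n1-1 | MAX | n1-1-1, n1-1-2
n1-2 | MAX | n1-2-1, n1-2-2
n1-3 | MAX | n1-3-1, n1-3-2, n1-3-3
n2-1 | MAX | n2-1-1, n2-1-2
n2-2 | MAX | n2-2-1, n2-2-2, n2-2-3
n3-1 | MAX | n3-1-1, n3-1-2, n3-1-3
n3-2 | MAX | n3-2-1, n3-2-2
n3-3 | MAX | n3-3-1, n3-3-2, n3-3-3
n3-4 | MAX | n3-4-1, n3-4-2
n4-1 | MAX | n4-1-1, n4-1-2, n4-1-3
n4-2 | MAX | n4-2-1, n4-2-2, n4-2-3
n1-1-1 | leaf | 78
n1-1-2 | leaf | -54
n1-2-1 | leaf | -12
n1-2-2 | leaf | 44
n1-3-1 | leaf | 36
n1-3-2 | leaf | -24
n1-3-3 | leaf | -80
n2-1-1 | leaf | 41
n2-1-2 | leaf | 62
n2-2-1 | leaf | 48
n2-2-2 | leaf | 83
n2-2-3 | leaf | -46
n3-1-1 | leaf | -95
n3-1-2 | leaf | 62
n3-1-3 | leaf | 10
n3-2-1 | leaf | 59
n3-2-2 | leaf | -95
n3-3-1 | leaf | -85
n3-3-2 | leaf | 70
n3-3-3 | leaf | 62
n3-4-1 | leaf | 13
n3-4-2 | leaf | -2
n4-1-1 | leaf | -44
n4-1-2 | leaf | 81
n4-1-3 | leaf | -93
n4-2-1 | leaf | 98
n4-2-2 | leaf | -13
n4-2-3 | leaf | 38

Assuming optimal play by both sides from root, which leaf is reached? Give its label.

n4-1-2

n1-1 (MAX): max(78, -54) = 78
n1-2 (MAX): max(-12, 44) = 44
n1-3 (MAX): max(36, -24, -80) = 36
n1 (MIN): min(78, 44, 36) = 36
n2-1 (MAX): max(41, 62) = 62
n2-2 (MAX): max(48, 83, -46) = 83
n2 (MIN): min(62, 83) = 62
n3-1 (MAX): max(-95, 62, 10) = 62
n3-2 (MAX): max(59, -95) = 59
n3-3 (MAX): max(-85, 70, 62) = 70
n3-4 (MAX): max(13, -2) = 13
n3 (MIN): min(62, 59, 70, 13) = 13
n4-1 (MAX): max(-44, 81, -93) = 81
n4-2 (MAX): max(98, -13, 38) = 98
n4 (MIN): min(81, 98) = 81
root (MAX): max(36, 62, 13, 81) = 81
At root, MAX picks n4 (highest: 81).
At n4, MIN picks n4-1 (lowest: 81).
At n4-1, MAX picks n4-1-2 (highest: 81).
Terminal value 81.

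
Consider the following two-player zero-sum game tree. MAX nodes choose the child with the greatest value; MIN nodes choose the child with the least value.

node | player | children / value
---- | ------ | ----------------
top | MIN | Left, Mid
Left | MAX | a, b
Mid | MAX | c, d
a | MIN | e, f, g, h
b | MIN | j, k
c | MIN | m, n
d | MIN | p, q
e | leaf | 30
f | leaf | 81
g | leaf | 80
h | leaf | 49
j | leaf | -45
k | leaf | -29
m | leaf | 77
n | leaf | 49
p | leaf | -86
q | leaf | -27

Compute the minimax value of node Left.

a (MIN): min(30, 81, 80, 49) = 30
b (MIN): min(-45, -29) = -45
Left (MAX): max(30, -45) = 30

30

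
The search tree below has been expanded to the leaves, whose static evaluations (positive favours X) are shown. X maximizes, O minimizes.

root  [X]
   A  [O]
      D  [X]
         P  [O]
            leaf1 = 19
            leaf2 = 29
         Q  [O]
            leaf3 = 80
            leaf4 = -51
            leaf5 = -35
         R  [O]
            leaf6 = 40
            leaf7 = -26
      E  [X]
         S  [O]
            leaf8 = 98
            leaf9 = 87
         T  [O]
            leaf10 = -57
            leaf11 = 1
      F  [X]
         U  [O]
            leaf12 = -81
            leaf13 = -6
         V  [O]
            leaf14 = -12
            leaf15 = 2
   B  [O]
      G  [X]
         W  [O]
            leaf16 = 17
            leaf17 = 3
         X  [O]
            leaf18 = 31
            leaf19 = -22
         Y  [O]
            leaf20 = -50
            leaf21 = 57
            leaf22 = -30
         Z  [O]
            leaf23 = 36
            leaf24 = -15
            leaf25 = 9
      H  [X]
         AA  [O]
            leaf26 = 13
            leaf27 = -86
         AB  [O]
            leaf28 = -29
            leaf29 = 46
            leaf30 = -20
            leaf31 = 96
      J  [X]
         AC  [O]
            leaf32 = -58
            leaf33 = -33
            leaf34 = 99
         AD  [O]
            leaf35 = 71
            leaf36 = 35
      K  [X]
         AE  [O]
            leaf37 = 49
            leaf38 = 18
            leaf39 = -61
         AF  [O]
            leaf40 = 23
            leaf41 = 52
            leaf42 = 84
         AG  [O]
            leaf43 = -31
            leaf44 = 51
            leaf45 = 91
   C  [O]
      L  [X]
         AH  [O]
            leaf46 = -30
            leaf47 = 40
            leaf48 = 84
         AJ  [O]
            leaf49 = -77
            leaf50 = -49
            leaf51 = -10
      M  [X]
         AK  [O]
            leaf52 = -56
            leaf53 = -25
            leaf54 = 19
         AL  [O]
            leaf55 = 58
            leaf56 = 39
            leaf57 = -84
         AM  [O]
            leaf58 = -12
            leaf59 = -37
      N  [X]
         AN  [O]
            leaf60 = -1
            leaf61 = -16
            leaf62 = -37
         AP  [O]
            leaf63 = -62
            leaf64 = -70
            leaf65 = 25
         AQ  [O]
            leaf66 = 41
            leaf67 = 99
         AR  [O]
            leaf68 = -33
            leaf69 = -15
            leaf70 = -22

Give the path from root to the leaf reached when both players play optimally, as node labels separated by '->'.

P (O): min(19, 29) = 19
Q (O): min(80, -51, -35) = -51
R (O): min(40, -26) = -26
D (X): max(19, -51, -26) = 19
S (O): min(98, 87) = 87
T (O): min(-57, 1) = -57
E (X): max(87, -57) = 87
U (O): min(-81, -6) = -81
V (O): min(-12, 2) = -12
F (X): max(-81, -12) = -12
A (O): min(19, 87, -12) = -12
W (O): min(17, 3) = 3
X (O): min(31, -22) = -22
Y (O): min(-50, 57, -30) = -50
Z (O): min(36, -15, 9) = -15
G (X): max(3, -22, -50, -15) = 3
AA (O): min(13, -86) = -86
AB (O): min(-29, 46, -20, 96) = -29
H (X): max(-86, -29) = -29
AC (O): min(-58, -33, 99) = -58
AD (O): min(71, 35) = 35
J (X): max(-58, 35) = 35
AE (O): min(49, 18, -61) = -61
AF (O): min(23, 52, 84) = 23
AG (O): min(-31, 51, 91) = -31
K (X): max(-61, 23, -31) = 23
B (O): min(3, -29, 35, 23) = -29
AH (O): min(-30, 40, 84) = -30
AJ (O): min(-77, -49, -10) = -77
L (X): max(-30, -77) = -30
AK (O): min(-56, -25, 19) = -56
AL (O): min(58, 39, -84) = -84
AM (O): min(-12, -37) = -37
M (X): max(-56, -84, -37) = -37
AN (O): min(-1, -16, -37) = -37
AP (O): min(-62, -70, 25) = -70
AQ (O): min(41, 99) = 41
AR (O): min(-33, -15, -22) = -33
N (X): max(-37, -70, 41, -33) = 41
C (O): min(-30, -37, 41) = -37
root (X): max(-12, -29, -37) = -12
At root, X picks A (highest: -12).
At A, O picks F (lowest: -12).
At F, X picks V (highest: -12).
At V, O picks leaf14 (lowest: -12).
Terminal value -12.

root -> A -> F -> V -> leaf14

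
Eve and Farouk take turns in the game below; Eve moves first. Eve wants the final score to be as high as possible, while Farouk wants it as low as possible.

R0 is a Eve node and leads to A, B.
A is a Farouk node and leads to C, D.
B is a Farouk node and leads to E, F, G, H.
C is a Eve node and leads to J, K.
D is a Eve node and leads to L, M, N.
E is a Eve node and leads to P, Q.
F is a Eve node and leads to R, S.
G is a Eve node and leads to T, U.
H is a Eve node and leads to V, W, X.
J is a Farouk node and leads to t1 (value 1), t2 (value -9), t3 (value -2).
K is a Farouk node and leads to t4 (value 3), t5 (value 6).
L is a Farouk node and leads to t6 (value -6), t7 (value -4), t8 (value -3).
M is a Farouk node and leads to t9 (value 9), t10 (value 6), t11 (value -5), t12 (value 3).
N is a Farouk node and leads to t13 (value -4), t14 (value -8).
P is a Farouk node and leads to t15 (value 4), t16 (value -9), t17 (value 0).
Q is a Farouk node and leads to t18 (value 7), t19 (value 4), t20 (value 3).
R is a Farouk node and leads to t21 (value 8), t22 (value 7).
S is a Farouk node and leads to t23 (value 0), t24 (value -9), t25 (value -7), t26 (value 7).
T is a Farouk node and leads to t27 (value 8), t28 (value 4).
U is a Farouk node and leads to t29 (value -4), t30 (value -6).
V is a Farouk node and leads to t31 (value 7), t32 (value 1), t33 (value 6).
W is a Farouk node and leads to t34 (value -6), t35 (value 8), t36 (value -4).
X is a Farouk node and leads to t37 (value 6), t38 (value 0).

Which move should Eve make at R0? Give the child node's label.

B

J (Farouk): min(1, -9, -2) = -9
K (Farouk): min(3, 6) = 3
C (Eve): max(-9, 3) = 3
L (Farouk): min(-6, -4, -3) = -6
M (Farouk): min(9, 6, -5, 3) = -5
N (Farouk): min(-4, -8) = -8
D (Eve): max(-6, -5, -8) = -5
A (Farouk): min(3, -5) = -5
P (Farouk): min(4, -9, 0) = -9
Q (Farouk): min(7, 4, 3) = 3
E (Eve): max(-9, 3) = 3
R (Farouk): min(8, 7) = 7
S (Farouk): min(0, -9, -7, 7) = -9
F (Eve): max(7, -9) = 7
T (Farouk): min(8, 4) = 4
U (Farouk): min(-4, -6) = -6
G (Eve): max(4, -6) = 4
V (Farouk): min(7, 1, 6) = 1
W (Farouk): min(-6, 8, -4) = -6
X (Farouk): min(6, 0) = 0
H (Eve): max(1, -6, 0) = 1
B (Farouk): min(3, 7, 4, 1) = 1
R0 (Eve): max(-5, 1) = 1
Eve at R0 wants the highest of {A=-5, B=1}, so chooses B.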